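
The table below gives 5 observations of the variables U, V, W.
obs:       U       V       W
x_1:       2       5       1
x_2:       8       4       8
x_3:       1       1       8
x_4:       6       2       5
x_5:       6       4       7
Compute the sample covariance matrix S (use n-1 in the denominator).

Step 1 — column means:
  mean(U) = (2 + 8 + 1 + 6 + 6) / 5 = 23/5 = 4.6
  mean(V) = (5 + 4 + 1 + 2 + 4) / 5 = 16/5 = 3.2
  mean(W) = (1 + 8 + 8 + 5 + 7) / 5 = 29/5 = 5.8

Step 2 — sample covariance S[i,j] = (1/(n-1)) · Σ_k (x_{k,i} - mean_i) · (x_{k,j} - mean_j), with n-1 = 4.
  S[U,U] = ((-2.6)·(-2.6) + (3.4)·(3.4) + (-3.6)·(-3.6) + (1.4)·(1.4) + (1.4)·(1.4)) / 4 = 35.2/4 = 8.8
  S[U,V] = ((-2.6)·(1.8) + (3.4)·(0.8) + (-3.6)·(-2.2) + (1.4)·(-1.2) + (1.4)·(0.8)) / 4 = 5.4/4 = 1.35
  S[U,W] = ((-2.6)·(-4.8) + (3.4)·(2.2) + (-3.6)·(2.2) + (1.4)·(-0.8) + (1.4)·(1.2)) / 4 = 12.6/4 = 3.15
  S[V,V] = ((1.8)·(1.8) + (0.8)·(0.8) + (-2.2)·(-2.2) + (-1.2)·(-1.2) + (0.8)·(0.8)) / 4 = 10.8/4 = 2.7
  S[V,W] = ((1.8)·(-4.8) + (0.8)·(2.2) + (-2.2)·(2.2) + (-1.2)·(-0.8) + (0.8)·(1.2)) / 4 = -9.8/4 = -2.45
  S[W,W] = ((-4.8)·(-4.8) + (2.2)·(2.2) + (2.2)·(2.2) + (-0.8)·(-0.8) + (1.2)·(1.2)) / 4 = 34.8/4 = 8.7

S is symmetric (S[j,i] = S[i,j]). Assembling:

S = [[8.8, 1.35, 3.15],
 [1.35, 2.7, -2.45],
 [3.15, -2.45, 8.7]]


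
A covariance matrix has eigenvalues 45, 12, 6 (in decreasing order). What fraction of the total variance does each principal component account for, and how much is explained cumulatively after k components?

Step 1 — total variance = trace(Sigma) = Σ λ_i = 45 + 12 + 6 = 63.

Step 2 — fraction explained by component i = λ_i / Σ λ:
  PC1: 45/63 = 0.7143
  PC2: 12/63 = 0.1905
  PC3: 6/63 = 0.0952

Step 3 — cumulative fraction after k components = (λ_1 + ... + λ_k) / Σ λ:
  k = 1: 45/63 = 0.7143
  k = 2: (45 + 12)/63 = 57/63 = 0.9048
  k = 3: (45 + 12 + 6)/63 = 63/63 = 1

Summary (fraction, with percent):

explained: PC1 0.7143 (71.43%), PC2 0.1905 (19.05%), PC3 0.0952 (9.52%);  cumulative: 0.7143, 0.9048, 1


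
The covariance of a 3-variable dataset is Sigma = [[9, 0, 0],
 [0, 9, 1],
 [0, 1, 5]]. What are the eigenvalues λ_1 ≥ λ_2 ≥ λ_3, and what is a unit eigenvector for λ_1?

Step 1 — characteristic polynomial p(λ) = det(λI - Sigma) = λ³ - tr·λ² + c_1·λ - det, where tr = trace, c_1 = sum of the principal 2×2 minors, det = det(Sigma):
  tr = 9 + 9 + 5 = 23,
  c_1 = (9·9 - (0)²) + (9·5 - (0)²) + (9·5 - (1)²) = 81 + 45 + 44 = 170,
  det = 9·(9·5 - (1)²) - (0)·((0)·5 - (1)·(0)) + (0)·((0)·(1) - 9·(0)) = 9·(44) - (0)·(0) + (0)·(0) = 396.
  So p(λ) = λ³ - 23λ² + 170λ - 396.
Step 2 — look for an integer root (rational root theorem: any rational root is an integer divisor of 396). Testing λ = 9:
  p(9) = 729 - 1863 + 1530 - 396 = 0  ✓
  Dividing out (λ - 9): p(λ) = (λ - 9)(λ² - 14λ + 44).
Step 3 — remaining eigenvalues from the quadratic λ² - 14λ + 44 = 0:
  Δ = 14² - 4·44 = 196 - 176 = 20,  λ = (14 ± √20)/2 = (14 ± 4.4721)/2 ≈ 9.2361 or 4.7639.
  Sorted: λ_1 = 9.2361,  λ_2 = 9,  λ_3 = 4.7639  (check: sum = 23 = tr ✓).

Step 4 — unit eigenvector for λ_1 ≈ 9.2361: v spans the null space of (Sigma - λ_1 I), whose rows are
  r_1 = (-0.2361, 0, 0),  r_2 = (0, -0.2361, 1),  r_3 = (0, 1, -4.2361).
  v is orthogonal to every row, so take v ∝ r_1 × r_2 = ((0)·(1) - (0)·(-0.2361), (0)·(0) - (-0.2361)·(1), (-0.2361)·(-0.2361) - (0)·(0)) ≈ (0, 0.2361, 0.0557).
  Let u = (0, 0.2361, 0.0557).
  ||u|| = √((0)² + (0.2361)² + (0.0557)²) = √(0.0588) ≈ 0.2426,  v_1 = u/||u|| ≈ (0, 0.9732, 0.2298) (||v_1|| = 1).

λ_1 = 9.2361,  λ_2 = 9,  λ_3 = 4.7639;  v_1 ≈ (0, 0.9732, 0.2298)


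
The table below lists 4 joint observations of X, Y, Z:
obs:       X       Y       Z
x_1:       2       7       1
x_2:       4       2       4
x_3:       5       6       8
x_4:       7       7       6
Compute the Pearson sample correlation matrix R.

Step 1 — column means:
  mean(X) = (2 + 4 + 5 + 7) / 4 = 18/4 = 4.5
  mean(Y) = (7 + 2 + 6 + 7) / 4 = 22/4 = 5.5
  mean(Z) = (1 + 4 + 8 + 6) / 4 = 19/4 = 4.75

Step 2 — sample variances and covariances s[i,j] = (1/(n-1)) · Σ_k (x_{k,i} - mean_i) · (x_{k,j} - mean_j), with n-1 = 3:
  s[X,X] = ((-2.5)·(-2.5) + (-0.5)·(-0.5) + (0.5)·(0.5) + (2.5)·(2.5)) / 3 = 13/3 = 4.3333
  s[X,Y] = ((-2.5)·(1.5) + (-0.5)·(-3.5) + (0.5)·(0.5) + (2.5)·(1.5)) / 3 = 2/3 = 0.6667
  s[X,Z] = ((-2.5)·(-3.75) + (-0.5)·(-0.75) + (0.5)·(3.25) + (2.5)·(1.25)) / 3 = 14.5/3 = 4.8333
  s[Y,Y] = ((1.5)·(1.5) + (-3.5)·(-3.5) + (0.5)·(0.5) + (1.5)·(1.5)) / 3 = 17/3 = 5.6667
  s[Y,Z] = ((1.5)·(-3.75) + (-3.5)·(-0.75) + (0.5)·(3.25) + (1.5)·(1.25)) / 3 = 0.5/3 = 0.1667
  s[Z,Z] = ((-3.75)·(-3.75) + (-0.75)·(-0.75) + (3.25)·(3.25) + (1.25)·(1.25)) / 3 = 26.75/3 = 8.9167
  Sample standard deviations s_i = √(s[i,i]):
  s(X) = √(4.3333) = 2.0817
  s(Y) = √(5.6667) = 2.3805
  s(Z) = √(8.9167) = 2.9861

Step 3 — r_{ij} = s_{ij} / (s_i · s_j):
  r[X,X] = 1 (diagonal).
  r[X,Y] = 0.6667 / (2.0817 · 2.3805) = 0.6667 / 4.9554 = 0.1345
  r[X,Z] = 4.8333 / (2.0817 · 2.9861) = 4.8333 / 6.216 = 0.7776
  r[Y,Y] = 1 (diagonal).
  r[Y,Z] = 0.1667 / (2.3805 · 2.9861) = 0.1667 / 7.1083 = 0.0234
  r[Z,Z] = 1 (diagonal).

R is symmetric with unit diagonal. Assembling:

R = [[1, 0.1345, 0.7776],
 [0.1345, 1, 0.0234],
 [0.7776, 0.0234, 1]]


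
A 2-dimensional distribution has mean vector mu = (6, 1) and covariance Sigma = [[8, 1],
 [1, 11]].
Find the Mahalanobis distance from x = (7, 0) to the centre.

Step 1 — centre the observation: (x - mu) = (1, -1).

Step 2 — invert Sigma. det(Sigma) = 8·11 - (1)² = 87.
  Sigma^{-1} = (1/det) · [[d, -b], [-b, a]] = [[0.1264, -0.0115],
 [-0.0115, 0.092]].

Step 3 — form the quadratic (x - mu)^T · Sigma^{-1} · (x - mu):
  Sigma^{-1} · (x - mu) = (0.1379, -0.1034).
  (x - mu)^T · [Sigma^{-1} · (x - mu)] = (1)·(0.1379) + (-1)·(-0.1034) = 0.2414.

Step 4 — take square root: d = √(0.2414) ≈ 0.4913.

d(x, mu) = √(0.2414) ≈ 0.4913


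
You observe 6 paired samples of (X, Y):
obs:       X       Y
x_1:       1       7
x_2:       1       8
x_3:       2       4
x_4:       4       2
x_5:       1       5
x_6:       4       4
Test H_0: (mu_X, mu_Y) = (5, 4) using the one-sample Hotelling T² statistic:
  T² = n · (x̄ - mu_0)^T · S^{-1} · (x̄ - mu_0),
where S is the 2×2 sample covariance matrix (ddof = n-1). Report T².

Step 1 — sample mean vector:
  mean(X) = (1 + 1 + 2 + 4 + 1 + 4) / 6 = 13/6 = 2.1667
  mean(Y) = (7 + 8 + 4 + 2 + 5 + 4) / 6 = 30/6 = 5
  x̄ = (2.1667, 5),  deviation x̄ - mu_0 = (2.1667, 5) - (5, 4) = (-2.8333, 1).

Step 2 — sample covariance matrix, S[i,j] = (1/(n-1)) · Σ_k (x_{k,i} - mean_i) · (x_{k,j} - mean_j), divisor n-1 = 5:
  S[X,X] = ((-1.1667)·(-1.1667) + (-1.1667)·(-1.1667) + (-0.1667)·(-0.1667) + (1.8333)·(1.8333) + (-1.1667)·(-1.1667) + (1.8333)·(1.8333)) / 5 = 10.8333/5 = 2.1667
  S[X,Y] = ((-1.1667)·(2) + (-1.1667)·(3) + (-0.1667)·(-1) + (1.8333)·(-3) + (-1.1667)·(0) + (1.8333)·(-1)) / 5 = -13/5 = -2.6
  S[Y,Y] = ((2)·(2) + (3)·(3) + (-1)·(-1) + (-3)·(-3) + (0)·(0) + (-1)·(-1)) / 5 = 24/5 = 4.8
  S = [[2.1667, -2.6],
 [-2.6, 4.8]].

Step 3 — invert S. det(S) = 2.1667·4.8 - (-2.6)² = 3.64.
  S^{-1} = (1/det) · [[d, -b], [-b, a]] = [[1.3187, 0.7143],
 [0.7143, 0.5952]].

Step 4 — quadratic form (x̄ - mu_0)^T · S^{-1} · (x̄ - mu_0):
  S^{-1} · (x̄ - mu_0) = (-3.022, -1.4286),
  (x̄ - mu_0)^T · [...] = (-2.8333)·(-3.022) + (1)·(-1.4286) = 7.1337.

Step 5 — scale by n: T² = 6 · 7.1337 = 42.8022.

T² ≈ 42.8022


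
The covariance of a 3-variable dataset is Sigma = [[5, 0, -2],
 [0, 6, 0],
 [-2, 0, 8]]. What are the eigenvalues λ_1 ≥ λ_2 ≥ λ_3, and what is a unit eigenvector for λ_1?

Step 1 — characteristic polynomial p(λ) = det(λI - Sigma) = λ³ - tr·λ² + c_1·λ - det, where tr = trace, c_1 = sum of the principal 2×2 minors, det = det(Sigma):
  tr = 5 + 6 + 8 = 19,
  c_1 = (5·6 - (0)²) + (5·8 - (-2)²) + (6·8 - (0)²) = 30 + 36 + 48 = 114,
  det = 5·(6·8 - (0)²) - (0)·((0)·8 - (0)·(-2)) + (-2)·((0)·(0) - 6·(-2)) = 5·(48) - (0)·(0) + (-2)·(12) = 216.
  So p(λ) = λ³ - 19λ² + 114λ - 216.
Step 2 — look for an integer root (rational root theorem: any rational root is an integer divisor of 216). Testing λ = 4:
  p(4) = 64 - 304 + 456 - 216 = 0  ✓
  Dividing out (λ - 4): p(λ) = (λ - 4)(λ² - 15λ + 54).
Step 3 — remaining eigenvalues from the quadratic λ² - 15λ + 54 = 0:
  Δ = 15² - 4·54 = 225 - 216 = 9,  λ = (15 ± √9)/2 = (15 ± 3)/2 = 9 or 6.
  Sorted: λ_1 = 9,  λ_2 = 6,  λ_3 = 4  (check: sum = 19 = tr ✓).

Step 4 — unit eigenvector for λ_1 = 9: v spans the null space of (Sigma - λ_1 I), whose rows are
  r_1 = (-4, 0, -2),  r_2 = (0, -3, 0),  r_3 = (-2, 0, -1).
  v is orthogonal to every row, so take v ∝ r_1 × r_2 = ((0)·(0) - (-2)·(-3), (-2)·(0) - (-4)·(0), (-4)·(-3) - (0)·(0)) = (-6, 0, 12).
  Rescale (divide by 6; multiply by -1 so the first nonzero entry is positive): u = (1, 0, -2).
  ||u|| = √((1)² + (0)² + (-2)²) = √(5) ≈ 2.2361,  v_1 = u/||u|| ≈ (0.4472, 0, -0.8944) (||v_1|| = 1).

λ_1 = 9,  λ_2 = 6,  λ_3 = 4;  v_1 ≈ (0.4472, 0, -0.8944)


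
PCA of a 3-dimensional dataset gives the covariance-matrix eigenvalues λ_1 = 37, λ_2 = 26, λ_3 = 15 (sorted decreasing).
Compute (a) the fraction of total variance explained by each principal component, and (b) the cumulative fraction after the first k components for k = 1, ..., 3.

Step 1 — total variance = trace(Sigma) = Σ λ_i = 37 + 26 + 15 = 78.

Step 2 — fraction explained by component i = λ_i / Σ λ:
  PC1: 37/78 = 0.4744
  PC2: 26/78 = 0.3333
  PC3: 15/78 = 0.1923

Step 3 — cumulative fraction after k components = (λ_1 + ... + λ_k) / Σ λ:
  k = 1: 37/78 = 0.4744
  k = 2: (37 + 26)/78 = 63/78 = 0.8077
  k = 3: (37 + 26 + 15)/78 = 78/78 = 1

Summary (fraction, with percent):

explained: PC1 0.4744 (47.44%), PC2 0.3333 (33.33%), PC3 0.1923 (19.23%);  cumulative: 0.4744, 0.8077, 1


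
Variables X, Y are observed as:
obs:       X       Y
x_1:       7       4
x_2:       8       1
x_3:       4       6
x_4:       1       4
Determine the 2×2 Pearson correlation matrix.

Step 1 — column means:
  mean(X) = (7 + 8 + 4 + 1) / 4 = 20/4 = 5
  mean(Y) = (4 + 1 + 6 + 4) / 4 = 15/4 = 3.75

Step 2 — sample variances and covariances s[i,j] = (1/(n-1)) · Σ_k (x_{k,i} - mean_i) · (x_{k,j} - mean_j), with n-1 = 3:
  s[X,X] = ((2)·(2) + (3)·(3) + (-1)·(-1) + (-4)·(-4)) / 3 = 30/3 = 10
  s[X,Y] = ((2)·(0.25) + (3)·(-2.75) + (-1)·(2.25) + (-4)·(0.25)) / 3 = -11/3 = -3.6667
  s[Y,Y] = ((0.25)·(0.25) + (-2.75)·(-2.75) + (2.25)·(2.25) + (0.25)·(0.25)) / 3 = 12.75/3 = 4.25
  Sample standard deviations s_i = √(s[i,i]):
  s(X) = √(10) = 3.1623
  s(Y) = √(4.25) = 2.0616

Step 3 — r_{ij} = s_{ij} / (s_i · s_j):
  r[X,X] = 1 (diagonal).
  r[X,Y] = -3.6667 / (3.1623 · 2.0616) = -3.6667 / 6.5192 = -0.5624
  r[Y,Y] = 1 (diagonal).

R is symmetric with unit diagonal. Assembling:

R = [[1, -0.5624],
 [-0.5624, 1]]


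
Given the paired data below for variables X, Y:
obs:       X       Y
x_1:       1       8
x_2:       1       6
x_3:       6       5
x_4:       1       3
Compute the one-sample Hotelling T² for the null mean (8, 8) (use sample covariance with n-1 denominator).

Step 1 — sample mean vector:
  mean(X) = (1 + 1 + 6 + 1) / 4 = 9/4 = 2.25
  mean(Y) = (8 + 6 + 5 + 3) / 4 = 22/4 = 5.5
  x̄ = (2.25, 5.5),  deviation x̄ - mu_0 = (2.25, 5.5) - (8, 8) = (-5.75, -2.5).

Step 2 — sample covariance matrix, S[i,j] = (1/(n-1)) · Σ_k (x_{k,i} - mean_i) · (x_{k,j} - mean_j), divisor n-1 = 3:
  S[X,X] = ((-1.25)·(-1.25) + (-1.25)·(-1.25) + (3.75)·(3.75) + (-1.25)·(-1.25)) / 3 = 18.75/3 = 6.25
  S[X,Y] = ((-1.25)·(2.5) + (-1.25)·(0.5) + (3.75)·(-0.5) + (-1.25)·(-2.5)) / 3 = -2.5/3 = -0.8333
  S[Y,Y] = ((2.5)·(2.5) + (0.5)·(0.5) + (-0.5)·(-0.5) + (-2.5)·(-2.5)) / 3 = 13/3 = 4.3333
  S = [[6.25, -0.8333],
 [-0.8333, 4.3333]].

Step 3 — invert S. det(S) = 6.25·4.3333 - (-0.8333)² = 26.3889.
  S^{-1} = (1/det) · [[d, -b], [-b, a]] = [[0.1642, 0.0316],
 [0.0316, 0.2368]].

Step 4 — quadratic form (x̄ - mu_0)^T · S^{-1} · (x̄ - mu_0):
  S^{-1} · (x̄ - mu_0) = (-1.0232, -0.7737),
  (x̄ - mu_0)^T · [...] = (-5.75)·(-1.0232) + (-2.5)·(-0.7737) = 7.8174.

Step 5 — scale by n: T² = 4 · 7.8174 = 31.2695.

T² ≈ 31.2695


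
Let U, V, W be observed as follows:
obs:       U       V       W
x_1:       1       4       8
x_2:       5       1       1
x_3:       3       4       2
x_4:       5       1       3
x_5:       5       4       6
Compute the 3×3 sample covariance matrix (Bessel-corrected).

Step 1 — column means:
  mean(U) = (1 + 5 + 3 + 5 + 5) / 5 = 19/5 = 3.8
  mean(V) = (4 + 1 + 4 + 1 + 4) / 5 = 14/5 = 2.8
  mean(W) = (8 + 1 + 2 + 3 + 6) / 5 = 20/5 = 4

Step 2 — sample covariance S[i,j] = (1/(n-1)) · Σ_k (x_{k,i} - mean_i) · (x_{k,j} - mean_j), with n-1 = 4.
  S[U,U] = ((-2.8)·(-2.8) + (1.2)·(1.2) + (-0.8)·(-0.8) + (1.2)·(1.2) + (1.2)·(1.2)) / 4 = 12.8/4 = 3.2
  S[U,V] = ((-2.8)·(1.2) + (1.2)·(-1.8) + (-0.8)·(1.2) + (1.2)·(-1.8) + (1.2)·(1.2)) / 4 = -7.2/4 = -1.8
  S[U,W] = ((-2.8)·(4) + (1.2)·(-3) + (-0.8)·(-2) + (1.2)·(-1) + (1.2)·(2)) / 4 = -12/4 = -3
  S[V,V] = ((1.2)·(1.2) + (-1.8)·(-1.8) + (1.2)·(1.2) + (-1.8)·(-1.8) + (1.2)·(1.2)) / 4 = 10.8/4 = 2.7
  S[V,W] = ((1.2)·(4) + (-1.8)·(-3) + (1.2)·(-2) + (-1.8)·(-1) + (1.2)·(2)) / 4 = 12/4 = 3
  S[W,W] = ((4)·(4) + (-3)·(-3) + (-2)·(-2) + (-1)·(-1) + (2)·(2)) / 4 = 34/4 = 8.5

S is symmetric (S[j,i] = S[i,j]). Assembling:

S = [[3.2, -1.8, -3],
 [-1.8, 2.7, 3],
 [-3, 3, 8.5]]


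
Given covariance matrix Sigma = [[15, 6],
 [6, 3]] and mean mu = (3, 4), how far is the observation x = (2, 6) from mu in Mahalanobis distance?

Step 1 — centre the observation: (x - mu) = (-1, 2).

Step 2 — invert Sigma. det(Sigma) = 15·3 - (6)² = 9.
  Sigma^{-1} = (1/det) · [[d, -b], [-b, a]] = [[0.3333, -0.6667],
 [-0.6667, 1.6667]].

Step 3 — form the quadratic (x - mu)^T · Sigma^{-1} · (x - mu):
  Sigma^{-1} · (x - mu) = (-1.6667, 4).
  (x - mu)^T · [Sigma^{-1} · (x - mu)] = (-1)·(-1.6667) + (2)·(4) = 9.6667.

Step 4 — take square root: d = √(9.6667) ≈ 3.1091.

d(x, mu) = √(9.6667) ≈ 3.1091


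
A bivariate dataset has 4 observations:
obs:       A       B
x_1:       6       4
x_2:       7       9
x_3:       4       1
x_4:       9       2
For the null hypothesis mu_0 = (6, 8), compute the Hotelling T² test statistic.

Step 1 — sample mean vector:
  mean(A) = (6 + 7 + 4 + 9) / 4 = 26/4 = 6.5
  mean(B) = (4 + 9 + 1 + 2) / 4 = 16/4 = 4
  x̄ = (6.5, 4),  deviation x̄ - mu_0 = (6.5, 4) - (6, 8) = (0.5, -4).

Step 2 — sample covariance matrix, S[i,j] = (1/(n-1)) · Σ_k (x_{k,i} - mean_i) · (x_{k,j} - mean_j), divisor n-1 = 3:
  S[A,A] = ((-0.5)·(-0.5) + (0.5)·(0.5) + (-2.5)·(-2.5) + (2.5)·(2.5)) / 3 = 13/3 = 4.3333
  S[A,B] = ((-0.5)·(0) + (0.5)·(5) + (-2.5)·(-3) + (2.5)·(-2)) / 3 = 5/3 = 1.6667
  S[B,B] = ((0)·(0) + (5)·(5) + (-3)·(-3) + (-2)·(-2)) / 3 = 38/3 = 12.6667
  S = [[4.3333, 1.6667],
 [1.6667, 12.6667]].

Step 3 — invert S. det(S) = 4.3333·12.6667 - (1.6667)² = 52.1111.
  S^{-1} = (1/det) · [[d, -b], [-b, a]] = [[0.2431, -0.032],
 [-0.032, 0.0832]].

Step 4 — quadratic form (x̄ - mu_0)^T · S^{-1} · (x̄ - mu_0):
  S^{-1} · (x̄ - mu_0) = (0.2495, -0.3486),
  (x̄ - mu_0)^T · [...] = (0.5)·(0.2495) + (-4)·(-0.3486) = 1.5192.

Step 5 — scale by n: T² = 4 · 1.5192 = 6.0768.

T² ≈ 6.0768


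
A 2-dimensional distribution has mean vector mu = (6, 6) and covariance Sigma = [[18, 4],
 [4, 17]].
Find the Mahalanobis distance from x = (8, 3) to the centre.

Step 1 — centre the observation: (x - mu) = (2, -3).

Step 2 — invert Sigma. det(Sigma) = 18·17 - (4)² = 290.
  Sigma^{-1} = (1/det) · [[d, -b], [-b, a]] = [[0.0586, -0.0138],
 [-0.0138, 0.0621]].

Step 3 — form the quadratic (x - mu)^T · Sigma^{-1} · (x - mu):
  Sigma^{-1} · (x - mu) = (0.1586, -0.2138).
  (x - mu)^T · [Sigma^{-1} · (x - mu)] = (2)·(0.1586) + (-3)·(-0.2138) = 0.9586.

Step 4 — take square root: d = √(0.9586) ≈ 0.9791.

d(x, mu) = √(0.9586) ≈ 0.9791


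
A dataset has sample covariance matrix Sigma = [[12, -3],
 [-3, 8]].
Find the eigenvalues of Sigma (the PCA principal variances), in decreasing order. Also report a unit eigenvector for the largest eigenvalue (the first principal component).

Step 1 — characteristic polynomial of 2×2 Sigma:
  det(Sigma - λI) = λ² - trace · λ + det = 0.
  trace = 12 + 8 = 20, det = 12·8 - (-3)² = 87.
Step 2 — discriminant:
  Δ = trace² - 4·det = 400 - 348 = 52.
Step 3 — eigenvalues:
  λ = (trace ± √Δ)/2 = (20 ± 7.2111)/2,
  λ_1 = 13.6056,  λ_2 = 6.3944.

Step 4 — unit eigenvector for λ_1: solve (Sigma - λ_1 I)v = 0. First row:
  (12 - 13.6056)·v_x + (-3)·v_y = 0, i.e. (-1.6056)·v_x + (-3)·v_y = 0,
  so v ∝ (b, λ_1 - a) = (-3, 1.6056); multiply by -1 so the first entry is positive: u = (3, -1.6056).
  ||u|| = √((3)² + (-1.6056)²) = √(11.5778) ≈ 3.4026,
  v_1 = u/||u|| ≈ (0.8817, -0.4719) (||v_1|| = 1).

λ_1 = 13.6056,  λ_2 = 6.3944;  v_1 ≈ (0.8817, -0.4719)


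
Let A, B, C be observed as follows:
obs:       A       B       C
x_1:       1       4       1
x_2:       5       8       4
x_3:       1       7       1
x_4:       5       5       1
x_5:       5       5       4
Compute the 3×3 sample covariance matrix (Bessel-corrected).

Step 1 — column means:
  mean(A) = (1 + 5 + 1 + 5 + 5) / 5 = 17/5 = 3.4
  mean(B) = (4 + 8 + 7 + 5 + 5) / 5 = 29/5 = 5.8
  mean(C) = (1 + 4 + 1 + 1 + 4) / 5 = 11/5 = 2.2

Step 2 — sample covariance S[i,j] = (1/(n-1)) · Σ_k (x_{k,i} - mean_i) · (x_{k,j} - mean_j), with n-1 = 4.
  S[A,A] = ((-2.4)·(-2.4) + (1.6)·(1.6) + (-2.4)·(-2.4) + (1.6)·(1.6) + (1.6)·(1.6)) / 4 = 19.2/4 = 4.8
  S[A,B] = ((-2.4)·(-1.8) + (1.6)·(2.2) + (-2.4)·(1.2) + (1.6)·(-0.8) + (1.6)·(-0.8)) / 4 = 2.4/4 = 0.6
  S[A,C] = ((-2.4)·(-1.2) + (1.6)·(1.8) + (-2.4)·(-1.2) + (1.6)·(-1.2) + (1.6)·(1.8)) / 4 = 9.6/4 = 2.4
  S[B,B] = ((-1.8)·(-1.8) + (2.2)·(2.2) + (1.2)·(1.2) + (-0.8)·(-0.8) + (-0.8)·(-0.8)) / 4 = 10.8/4 = 2.7
  S[B,C] = ((-1.8)·(-1.2) + (2.2)·(1.8) + (1.2)·(-1.2) + (-0.8)·(-1.2) + (-0.8)·(1.8)) / 4 = 4.2/4 = 1.05
  S[C,C] = ((-1.2)·(-1.2) + (1.8)·(1.8) + (-1.2)·(-1.2) + (-1.2)·(-1.2) + (1.8)·(1.8)) / 4 = 10.8/4 = 2.7

S is symmetric (S[j,i] = S[i,j]). Assembling:

S = [[4.8, 0.6, 2.4],
 [0.6, 2.7, 1.05],
 [2.4, 1.05, 2.7]]


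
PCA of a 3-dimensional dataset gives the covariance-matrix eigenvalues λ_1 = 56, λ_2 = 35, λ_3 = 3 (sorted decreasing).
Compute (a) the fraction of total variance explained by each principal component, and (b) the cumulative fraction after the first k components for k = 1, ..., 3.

Step 1 — total variance = trace(Sigma) = Σ λ_i = 56 + 35 + 3 = 94.

Step 2 — fraction explained by component i = λ_i / Σ λ:
  PC1: 56/94 = 0.5957
  PC2: 35/94 = 0.3723
  PC3: 3/94 = 0.0319

Step 3 — cumulative fraction after k components = (λ_1 + ... + λ_k) / Σ λ:
  k = 1: 56/94 = 0.5957
  k = 2: (56 + 35)/94 = 91/94 = 0.9681
  k = 3: (56 + 35 + 3)/94 = 94/94 = 1

Summary (fraction, with percent):

explained: PC1 0.5957 (59.57%), PC2 0.3723 (37.23%), PC3 0.0319 (3.19%);  cumulative: 0.5957, 0.9681, 1


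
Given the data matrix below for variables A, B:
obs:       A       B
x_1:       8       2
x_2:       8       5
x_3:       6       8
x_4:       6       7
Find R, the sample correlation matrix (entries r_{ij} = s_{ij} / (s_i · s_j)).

Step 1 — column means:
  mean(A) = (8 + 8 + 6 + 6) / 4 = 28/4 = 7
  mean(B) = (2 + 5 + 8 + 7) / 4 = 22/4 = 5.5

Step 2 — sample variances and covariances s[i,j] = (1/(n-1)) · Σ_k (x_{k,i} - mean_i) · (x_{k,j} - mean_j), with n-1 = 3:
  s[A,A] = ((1)·(1) + (1)·(1) + (-1)·(-1) + (-1)·(-1)) / 3 = 4/3 = 1.3333
  s[A,B] = ((1)·(-3.5) + (1)·(-0.5) + (-1)·(2.5) + (-1)·(1.5)) / 3 = -8/3 = -2.6667
  s[B,B] = ((-3.5)·(-3.5) + (-0.5)·(-0.5) + (2.5)·(2.5) + (1.5)·(1.5)) / 3 = 21/3 = 7
  Sample standard deviations s_i = √(s[i,i]):
  s(A) = √(1.3333) = 1.1547
  s(B) = √(7) = 2.6458

Step 3 — r_{ij} = s_{ij} / (s_i · s_j):
  r[A,A] = 1 (diagonal).
  r[A,B] = -2.6667 / (1.1547 · 2.6458) = -2.6667 / 3.0551 = -0.8729
  r[B,B] = 1 (diagonal).

R is symmetric with unit diagonal. Assembling:

R = [[1, -0.8729],
 [-0.8729, 1]]


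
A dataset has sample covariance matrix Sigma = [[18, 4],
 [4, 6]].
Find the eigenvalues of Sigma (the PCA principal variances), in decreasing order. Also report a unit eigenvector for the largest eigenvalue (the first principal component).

Step 1 — characteristic polynomial of 2×2 Sigma:
  det(Sigma - λI) = λ² - trace · λ + det = 0.
  trace = 18 + 6 = 24, det = 18·6 - (4)² = 92.
Step 2 — discriminant:
  Δ = trace² - 4·det = 576 - 368 = 208.
Step 3 — eigenvalues:
  λ = (trace ± √Δ)/2 = (24 ± 14.4222)/2,
  λ_1 = 19.2111,  λ_2 = 4.7889.

Step 4 — unit eigenvector for λ_1: solve (Sigma - λ_1 I)v = 0. First row:
  (18 - 19.2111)·v_x + (4)·v_y = 0, i.e. (-1.2111)·v_x + (4)·v_y = 0,
  so v ∝ (b, λ_1 - a) = (4, 1.2111) = u.
  ||u|| = √((4)² + (1.2111)²) = √(17.4668) ≈ 4.1793,
  v_1 = u/||u|| ≈ (0.9571, 0.2898) (||v_1|| = 1).

λ_1 = 19.2111,  λ_2 = 4.7889;  v_1 ≈ (0.9571, 0.2898)


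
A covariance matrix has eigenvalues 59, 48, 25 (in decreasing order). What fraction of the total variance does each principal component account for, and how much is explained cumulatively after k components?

Step 1 — total variance = trace(Sigma) = Σ λ_i = 59 + 48 + 25 = 132.

Step 2 — fraction explained by component i = λ_i / Σ λ:
  PC1: 59/132 = 0.447
  PC2: 48/132 = 0.3636
  PC3: 25/132 = 0.1894

Step 3 — cumulative fraction after k components = (λ_1 + ... + λ_k) / Σ λ:
  k = 1: 59/132 = 0.447
  k = 2: (59 + 48)/132 = 107/132 = 0.8106
  k = 3: (59 + 48 + 25)/132 = 132/132 = 1

Summary (fraction, with percent):

explained: PC1 0.447 (44.7%), PC2 0.3636 (36.36%), PC3 0.1894 (18.94%);  cumulative: 0.447, 0.8106, 1


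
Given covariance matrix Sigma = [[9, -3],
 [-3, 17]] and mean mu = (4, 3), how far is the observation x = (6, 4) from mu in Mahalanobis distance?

Step 1 — centre the observation: (x - mu) = (2, 1).

Step 2 — invert Sigma. det(Sigma) = 9·17 - (-3)² = 144.
  Sigma^{-1} = (1/det) · [[d, -b], [-b, a]] = [[0.1181, 0.0208],
 [0.0208, 0.0625]].

Step 3 — form the quadratic (x - mu)^T · Sigma^{-1} · (x - mu):
  Sigma^{-1} · (x - mu) = (0.2569, 0.1042).
  (x - mu)^T · [Sigma^{-1} · (x - mu)] = (2)·(0.2569) + (1)·(0.1042) = 0.6181.

Step 4 — take square root: d = √(0.6181) ≈ 0.7862.

d(x, mu) = √(0.6181) ≈ 0.7862


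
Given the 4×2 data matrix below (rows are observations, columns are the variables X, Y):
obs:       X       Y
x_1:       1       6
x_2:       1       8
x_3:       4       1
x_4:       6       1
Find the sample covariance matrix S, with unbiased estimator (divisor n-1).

Step 1 — column means:
  mean(X) = (1 + 1 + 4 + 6) / 4 = 12/4 = 3
  mean(Y) = (6 + 8 + 1 + 1) / 4 = 16/4 = 4

Step 2 — sample covariance S[i,j] = (1/(n-1)) · Σ_k (x_{k,i} - mean_i) · (x_{k,j} - mean_j), with n-1 = 3.
  S[X,X] = ((-2)·(-2) + (-2)·(-2) + (1)·(1) + (3)·(3)) / 3 = 18/3 = 6
  S[X,Y] = ((-2)·(2) + (-2)·(4) + (1)·(-3) + (3)·(-3)) / 3 = -24/3 = -8
  S[Y,Y] = ((2)·(2) + (4)·(4) + (-3)·(-3) + (-3)·(-3)) / 3 = 38/3 = 12.6667

S is symmetric (S[j,i] = S[i,j]). Assembling:

S = [[6, -8],
 [-8, 12.6667]]


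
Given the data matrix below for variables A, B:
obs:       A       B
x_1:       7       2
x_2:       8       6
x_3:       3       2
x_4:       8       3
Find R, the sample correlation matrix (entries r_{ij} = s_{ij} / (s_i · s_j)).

Step 1 — column means:
  mean(A) = (7 + 8 + 3 + 8) / 4 = 26/4 = 6.5
  mean(B) = (2 + 6 + 2 + 3) / 4 = 13/4 = 3.25

Step 2 — sample variances and covariances s[i,j] = (1/(n-1)) · Σ_k (x_{k,i} - mean_i) · (x_{k,j} - mean_j), with n-1 = 3:
  s[A,A] = ((0.5)·(0.5) + (1.5)·(1.5) + (-3.5)·(-3.5) + (1.5)·(1.5)) / 3 = 17/3 = 5.6667
  s[A,B] = ((0.5)·(-1.25) + (1.5)·(2.75) + (-3.5)·(-1.25) + (1.5)·(-0.25)) / 3 = 7.5/3 = 2.5
  s[B,B] = ((-1.25)·(-1.25) + (2.75)·(2.75) + (-1.25)·(-1.25) + (-0.25)·(-0.25)) / 3 = 10.75/3 = 3.5833
  Sample standard deviations s_i = √(s[i,i]):
  s(A) = √(5.6667) = 2.3805
  s(B) = √(3.5833) = 1.893

Step 3 — r_{ij} = s_{ij} / (s_i · s_j):
  r[A,A] = 1 (diagonal).
  r[A,B] = 2.5 / (2.3805 · 1.893) = 2.5 / 4.5062 = 0.5548
  r[B,B] = 1 (diagonal).

R is symmetric with unit diagonal. Assembling:

R = [[1, 0.5548],
 [0.5548, 1]]


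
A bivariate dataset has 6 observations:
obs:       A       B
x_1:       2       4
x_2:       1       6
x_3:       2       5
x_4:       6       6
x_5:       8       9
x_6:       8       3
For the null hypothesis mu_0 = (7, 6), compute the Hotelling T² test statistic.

Step 1 — sample mean vector:
  mean(A) = (2 + 1 + 2 + 6 + 8 + 8) / 6 = 27/6 = 4.5
  mean(B) = (4 + 6 + 5 + 6 + 9 + 3) / 6 = 33/6 = 5.5
  x̄ = (4.5, 5.5),  deviation x̄ - mu_0 = (4.5, 5.5) - (7, 6) = (-2.5, -0.5).

Step 2 — sample covariance matrix, S[i,j] = (1/(n-1)) · Σ_k (x_{k,i} - mean_i) · (x_{k,j} - mean_j), divisor n-1 = 5:
  S[A,A] = ((-2.5)·(-2.5) + (-3.5)·(-3.5) + (-2.5)·(-2.5) + (1.5)·(1.5) + (3.5)·(3.5) + (3.5)·(3.5)) / 5 = 51.5/5 = 10.3
  S[A,B] = ((-2.5)·(-1.5) + (-3.5)·(0.5) + (-2.5)·(-0.5) + (1.5)·(0.5) + (3.5)·(3.5) + (3.5)·(-2.5)) / 5 = 7.5/5 = 1.5
  S[B,B] = ((-1.5)·(-1.5) + (0.5)·(0.5) + (-0.5)·(-0.5) + (0.5)·(0.5) + (3.5)·(3.5) + (-2.5)·(-2.5)) / 5 = 21.5/5 = 4.3
  S = [[10.3, 1.5],
 [1.5, 4.3]].

Step 3 — invert S. det(S) = 10.3·4.3 - (1.5)² = 42.04.
  S^{-1} = (1/det) · [[d, -b], [-b, a]] = [[0.1023, -0.0357],
 [-0.0357, 0.245]].

Step 4 — quadratic form (x̄ - mu_0)^T · S^{-1} · (x̄ - mu_0):
  S^{-1} · (x̄ - mu_0) = (-0.2379, -0.0333),
  (x̄ - mu_0)^T · [...] = (-2.5)·(-0.2379) + (-0.5)·(-0.0333) = 0.6113.

Step 5 — scale by n: T² = 6 · 0.6113 = 3.6679.

T² ≈ 3.6679


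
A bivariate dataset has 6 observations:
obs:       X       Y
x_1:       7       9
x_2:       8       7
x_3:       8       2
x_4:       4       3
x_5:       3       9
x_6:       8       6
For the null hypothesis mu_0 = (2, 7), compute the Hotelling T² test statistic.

Step 1 — sample mean vector:
  mean(X) = (7 + 8 + 8 + 4 + 3 + 8) / 6 = 38/6 = 6.3333
  mean(Y) = (9 + 7 + 2 + 3 + 9 + 6) / 6 = 36/6 = 6
  x̄ = (6.3333, 6),  deviation x̄ - mu_0 = (6.3333, 6) - (2, 7) = (4.3333, -1).

Step 2 — sample covariance matrix, S[i,j] = (1/(n-1)) · Σ_k (x_{k,i} - mean_i) · (x_{k,j} - mean_j), divisor n-1 = 5:
  S[X,X] = ((0.6667)·(0.6667) + (1.6667)·(1.6667) + (1.6667)·(1.6667) + (-2.3333)·(-2.3333) + (-3.3333)·(-3.3333) + (1.6667)·(1.6667)) / 5 = 25.3333/5 = 5.0667
  S[X,Y] = ((0.6667)·(3) + (1.6667)·(1) + (1.6667)·(-4) + (-2.3333)·(-3) + (-3.3333)·(3) + (1.6667)·(0)) / 5 = -6/5 = -1.2
  S[Y,Y] = ((3)·(3) + (1)·(1) + (-4)·(-4) + (-3)·(-3) + (3)·(3) + (0)·(0)) / 5 = 44/5 = 8.8
  S = [[5.0667, -1.2],
 [-1.2, 8.8]].

Step 3 — invert S. det(S) = 5.0667·8.8 - (-1.2)² = 43.1467.
  S^{-1} = (1/det) · [[d, -b], [-b, a]] = [[0.204, 0.0278],
 [0.0278, 0.1174]].

Step 4 — quadratic form (x̄ - mu_0)^T · S^{-1} · (x̄ - mu_0):
  S^{-1} · (x̄ - mu_0) = (0.856, 0.0031),
  (x̄ - mu_0)^T · [...] = (4.3333)·(0.856) + (-1)·(0.0031) = 3.7062.

Step 5 — scale by n: T² = 6 · 3.7062 = 22.2373.

T² ≈ 22.2373


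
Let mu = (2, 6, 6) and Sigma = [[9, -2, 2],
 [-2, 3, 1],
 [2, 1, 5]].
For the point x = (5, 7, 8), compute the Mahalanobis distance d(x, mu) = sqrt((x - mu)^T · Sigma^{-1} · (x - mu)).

Step 1 — centre the observation: (x - mu) = (3, 1, 2).

Step 2 — invert Sigma (cofactor / det for 3×3, or solve directly):
  Sigma^{-1} = [[0.1628, 0.1395, -0.093],
 [0.1395, 0.4767, -0.1512],
 [-0.093, -0.1512, 0.2674]].

Step 3 — form the quadratic (x - mu)^T · Sigma^{-1} · (x - mu):
  Sigma^{-1} · (x - mu) = (0.4419, 0.593, 0.1047).
  (x - mu)^T · [Sigma^{-1} · (x - mu)] = (3)·(0.4419) + (1)·(0.593) + (2)·(0.1047) = 2.1279.

Step 4 — take square root: d = √(2.1279) ≈ 1.4587.

d(x, mu) = √(2.1279) ≈ 1.4587


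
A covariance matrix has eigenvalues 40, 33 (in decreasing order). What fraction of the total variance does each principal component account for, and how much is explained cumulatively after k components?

Step 1 — total variance = trace(Sigma) = Σ λ_i = 40 + 33 = 73.

Step 2 — fraction explained by component i = λ_i / Σ λ:
  PC1: 40/73 = 0.5479
  PC2: 33/73 = 0.4521

Step 3 — cumulative fraction after k components = (λ_1 + ... + λ_k) / Σ λ:
  k = 1: 40/73 = 0.5479
  k = 2: (40 + 33)/73 = 73/73 = 1

Summary (fraction, with percent):

explained: PC1 0.5479 (54.79%), PC2 0.4521 (45.21%);  cumulative: 0.5479, 1


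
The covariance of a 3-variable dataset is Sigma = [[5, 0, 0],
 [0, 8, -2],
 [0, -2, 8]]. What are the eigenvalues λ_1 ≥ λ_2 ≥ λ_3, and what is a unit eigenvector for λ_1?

Step 1 — characteristic polynomial p(λ) = det(λI - Sigma) = λ³ - tr·λ² + c_1·λ - det, where tr = trace, c_1 = sum of the principal 2×2 minors, det = det(Sigma):
  tr = 5 + 8 + 8 = 21,
  c_1 = (5·8 - (0)²) + (5·8 - (0)²) + (8·8 - (-2)²) = 40 + 40 + 60 = 140,
  det = 5·(8·8 - (-2)²) - (0)·((0)·8 - (-2)·(0)) + (0)·((0)·(-2) - 8·(0)) = 5·(60) - (0)·(0) + (0)·(0) = 300.
  So p(λ) = λ³ - 21λ² + 140λ - 300.
Step 2 — look for an integer root (rational root theorem: any rational root is an integer divisor of 300). Testing λ = 5:
  p(5) = 125 - 525 + 700 - 300 = 0  ✓
  Dividing out (λ - 5): p(λ) = (λ - 5)(λ² - 16λ + 60).
Step 3 — remaining eigenvalues from the quadratic λ² - 16λ + 60 = 0:
  Δ = 16² - 4·60 = 256 - 240 = 16,  λ = (16 ± √16)/2 = (16 ± 4)/2 = 10 or 6.
  Sorted: λ_1 = 10,  λ_2 = 6,  λ_3 = 5  (check: sum = 21 = tr ✓).

Step 4 — unit eigenvector for λ_1 = 10: v spans the null space of (Sigma - λ_1 I), whose rows are
  r_1 = (-5, 0, 0),  r_2 = (0, -2, -2),  r_3 = (0, -2, -2).
  v is orthogonal to every row, so take v ∝ r_1 × r_2 = ((0)·(-2) - (0)·(-2), (0)·(0) - (-5)·(-2), (-5)·(-2) - (0)·(0)) = (0, -10, 10).
  Rescale (divide by 10; multiply by -1 so the first nonzero entry is positive): u = (0, 1, -1).
  ||u|| = √((0)² + (1)² + (-1)²) = √(2) ≈ 1.4142,  v_1 = u/||u|| ≈ (0, 0.7071, -0.7071) (||v_1|| = 1).

λ_1 = 10,  λ_2 = 6,  λ_3 = 5;  v_1 ≈ (0, 0.7071, -0.7071)


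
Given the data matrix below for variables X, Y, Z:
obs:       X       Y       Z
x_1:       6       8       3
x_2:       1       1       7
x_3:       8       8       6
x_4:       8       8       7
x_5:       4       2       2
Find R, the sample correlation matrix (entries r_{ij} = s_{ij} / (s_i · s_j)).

Step 1 — column means:
  mean(X) = (6 + 1 + 8 + 8 + 4) / 5 = 27/5 = 5.4
  mean(Y) = (8 + 1 + 8 + 8 + 2) / 5 = 27/5 = 5.4
  mean(Z) = (3 + 7 + 6 + 7 + 2) / 5 = 25/5 = 5

Step 2 — sample variances and covariances s[i,j] = (1/(n-1)) · Σ_k (x_{k,i} - mean_i) · (x_{k,j} - mean_j), with n-1 = 4:
  s[X,X] = ((0.6)·(0.6) + (-4.4)·(-4.4) + (2.6)·(2.6) + (2.6)·(2.6) + (-1.4)·(-1.4)) / 4 = 35.2/4 = 8.8
  s[X,Y] = ((0.6)·(2.6) + (-4.4)·(-4.4) + (2.6)·(2.6) + (2.6)·(2.6) + (-1.4)·(-3.4)) / 4 = 39.2/4 = 9.8
  s[X,Z] = ((0.6)·(-2) + (-4.4)·(2) + (2.6)·(1) + (2.6)·(2) + (-1.4)·(-3)) / 4 = 2/4 = 0.5
  s[Y,Y] = ((2.6)·(2.6) + (-4.4)·(-4.4) + (2.6)·(2.6) + (2.6)·(2.6) + (-3.4)·(-3.4)) / 4 = 51.2/4 = 12.8
  s[Y,Z] = ((2.6)·(-2) + (-4.4)·(2) + (2.6)·(1) + (2.6)·(2) + (-3.4)·(-3)) / 4 = 4/4 = 1
  s[Z,Z] = ((-2)·(-2) + (2)·(2) + (1)·(1) + (2)·(2) + (-3)·(-3)) / 4 = 22/4 = 5.5
  Sample standard deviations s_i = √(s[i,i]):
  s(X) = √(8.8) = 2.9665
  s(Y) = √(12.8) = 3.5777
  s(Z) = √(5.5) = 2.3452

Step 3 — r_{ij} = s_{ij} / (s_i · s_j):
  r[X,X] = 1 (diagonal).
  r[X,Y] = 9.8 / (2.9665 · 3.5777) = 9.8 / 10.6132 = 0.9234
  r[X,Z] = 0.5 / (2.9665 · 2.3452) = 0.5 / 6.957 = 0.0719
  r[Y,Y] = 1 (diagonal).
  r[Y,Z] = 1 / (3.5777 · 2.3452) = 1 / 8.3905 = 0.1192
  r[Z,Z] = 1 (diagonal).

R is symmetric with unit diagonal. Assembling:

R = [[1, 0.9234, 0.0719],
 [0.9234, 1, 0.1192],
 [0.0719, 0.1192, 1]]


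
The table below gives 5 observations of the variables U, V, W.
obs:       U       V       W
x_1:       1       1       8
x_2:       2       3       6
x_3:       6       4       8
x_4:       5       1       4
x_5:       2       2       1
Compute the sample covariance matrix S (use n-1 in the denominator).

Step 1 — column means:
  mean(U) = (1 + 2 + 6 + 5 + 2) / 5 = 16/5 = 3.2
  mean(V) = (1 + 3 + 4 + 1 + 2) / 5 = 11/5 = 2.2
  mean(W) = (8 + 6 + 8 + 4 + 1) / 5 = 27/5 = 5.4

Step 2 — sample covariance S[i,j] = (1/(n-1)) · Σ_k (x_{k,i} - mean_i) · (x_{k,j} - mean_j), with n-1 = 4.
  S[U,U] = ((-2.2)·(-2.2) + (-1.2)·(-1.2) + (2.8)·(2.8) + (1.8)·(1.8) + (-1.2)·(-1.2)) / 4 = 18.8/4 = 4.7
  S[U,V] = ((-2.2)·(-1.2) + (-1.2)·(0.8) + (2.8)·(1.8) + (1.8)·(-1.2) + (-1.2)·(-0.2)) / 4 = 4.8/4 = 1.2
  S[U,W] = ((-2.2)·(2.6) + (-1.2)·(0.6) + (2.8)·(2.6) + (1.8)·(-1.4) + (-1.2)·(-4.4)) / 4 = 3.6/4 = 0.9
  S[V,V] = ((-1.2)·(-1.2) + (0.8)·(0.8) + (1.8)·(1.8) + (-1.2)·(-1.2) + (-0.2)·(-0.2)) / 4 = 6.8/4 = 1.7
  S[V,W] = ((-1.2)·(2.6) + (0.8)·(0.6) + (1.8)·(2.6) + (-1.2)·(-1.4) + (-0.2)·(-4.4)) / 4 = 4.6/4 = 1.15
  S[W,W] = ((2.6)·(2.6) + (0.6)·(0.6) + (2.6)·(2.6) + (-1.4)·(-1.4) + (-4.4)·(-4.4)) / 4 = 35.2/4 = 8.8

S is symmetric (S[j,i] = S[i,j]). Assembling:

S = [[4.7, 1.2, 0.9],
 [1.2, 1.7, 1.15],
 [0.9, 1.15, 8.8]]


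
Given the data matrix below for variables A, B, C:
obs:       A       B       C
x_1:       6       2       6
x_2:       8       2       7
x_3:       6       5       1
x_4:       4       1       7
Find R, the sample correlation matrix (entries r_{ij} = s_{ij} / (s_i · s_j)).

Step 1 — column means:
  mean(A) = (6 + 8 + 6 + 4) / 4 = 24/4 = 6
  mean(B) = (2 + 2 + 5 + 1) / 4 = 10/4 = 2.5
  mean(C) = (6 + 7 + 1 + 7) / 4 = 21/4 = 5.25

Step 2 — sample variances and covariances s[i,j] = (1/(n-1)) · Σ_k (x_{k,i} - mean_i) · (x_{k,j} - mean_j), with n-1 = 3:
  s[A,A] = ((0)·(0) + (2)·(2) + (0)·(0) + (-2)·(-2)) / 3 = 8/3 = 2.6667
  s[A,B] = ((0)·(-0.5) + (2)·(-0.5) + (0)·(2.5) + (-2)·(-1.5)) / 3 = 2/3 = 0.6667
  s[A,C] = ((0)·(0.75) + (2)·(1.75) + (0)·(-4.25) + (-2)·(1.75)) / 3 = 0/3 = 0
  s[B,B] = ((-0.5)·(-0.5) + (-0.5)·(-0.5) + (2.5)·(2.5) + (-1.5)·(-1.5)) / 3 = 9/3 = 3
  s[B,C] = ((-0.5)·(0.75) + (-0.5)·(1.75) + (2.5)·(-4.25) + (-1.5)·(1.75)) / 3 = -14.5/3 = -4.8333
  s[C,C] = ((0.75)·(0.75) + (1.75)·(1.75) + (-4.25)·(-4.25) + (1.75)·(1.75)) / 3 = 24.75/3 = 8.25
  Sample standard deviations s_i = √(s[i,i]):
  s(A) = √(2.6667) = 1.633
  s(B) = √(3) = 1.7321
  s(C) = √(8.25) = 2.8723

Step 3 — r_{ij} = s_{ij} / (s_i · s_j):
  r[A,A] = 1 (diagonal).
  r[A,B] = 0.6667 / (1.633 · 1.7321) = 0.6667 / 2.8284 = 0.2357
  r[A,C] = 0 / (1.633 · 2.8723) = 0 / 4.6904 = 0
  r[B,B] = 1 (diagonal).
  r[B,C] = -4.8333 / (1.7321 · 2.8723) = -4.8333 / 4.9749 = -0.9715
  r[C,C] = 1 (diagonal).

R is symmetric with unit diagonal. Assembling:

R = [[1, 0.2357, 0],
 [0.2357, 1, -0.9715],
 [0, -0.9715, 1]]


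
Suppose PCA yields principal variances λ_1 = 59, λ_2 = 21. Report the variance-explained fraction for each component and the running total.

Step 1 — total variance = trace(Sigma) = Σ λ_i = 59 + 21 = 80.

Step 2 — fraction explained by component i = λ_i / Σ λ:
  PC1: 59/80 = 0.7375
  PC2: 21/80 = 0.2625

Step 3 — cumulative fraction after k components = (λ_1 + ... + λ_k) / Σ λ:
  k = 1: 59/80 = 0.7375
  k = 2: (59 + 21)/80 = 80/80 = 1

Summary (fraction, with percent):

explained: PC1 0.7375 (73.75%), PC2 0.2625 (26.25%);  cumulative: 0.7375, 1


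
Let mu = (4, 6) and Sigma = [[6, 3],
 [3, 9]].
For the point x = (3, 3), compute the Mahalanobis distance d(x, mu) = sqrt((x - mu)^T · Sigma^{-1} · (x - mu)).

Step 1 — centre the observation: (x - mu) = (-1, -3).

Step 2 — invert Sigma. det(Sigma) = 6·9 - (3)² = 45.
  Sigma^{-1} = (1/det) · [[d, -b], [-b, a]] = [[0.2, -0.0667],
 [-0.0667, 0.1333]].

Step 3 — form the quadratic (x - mu)^T · Sigma^{-1} · (x - mu):
  Sigma^{-1} · (x - mu) = (0, -0.3333).
  (x - mu)^T · [Sigma^{-1} · (x - mu)] = (-1)·(0) + (-3)·(-0.3333) = 1.

Step 4 — take square root: d = √(1) ≈ 1.

d(x, mu) = √(1) ≈ 1


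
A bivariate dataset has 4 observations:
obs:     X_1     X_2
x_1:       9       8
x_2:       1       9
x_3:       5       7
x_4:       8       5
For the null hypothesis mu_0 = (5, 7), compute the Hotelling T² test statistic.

Step 1 — sample mean vector:
  mean(X_1) = (9 + 1 + 5 + 8) / 4 = 23/4 = 5.75
  mean(X_2) = (8 + 9 + 7 + 5) / 4 = 29/4 = 7.25
  x̄ = (5.75, 7.25),  deviation x̄ - mu_0 = (5.75, 7.25) - (5, 7) = (0.75, 0.25).

Step 2 — sample covariance matrix, S[i,j] = (1/(n-1)) · Σ_k (x_{k,i} - mean_i) · (x_{k,j} - mean_j), divisor n-1 = 3:
  S[X_1,X_1] = ((3.25)·(3.25) + (-4.75)·(-4.75) + (-0.75)·(-0.75) + (2.25)·(2.25)) / 3 = 38.75/3 = 12.9167
  S[X_1,X_2] = ((3.25)·(0.75) + (-4.75)·(1.75) + (-0.75)·(-0.25) + (2.25)·(-2.25)) / 3 = -10.75/3 = -3.5833
  S[X_2,X_2] = ((0.75)·(0.75) + (1.75)·(1.75) + (-0.25)·(-0.25) + (-2.25)·(-2.25)) / 3 = 8.75/3 = 2.9167
  S = [[12.9167, -3.5833],
 [-3.5833, 2.9167]].

Step 3 — invert S. det(S) = 12.9167·2.9167 - (-3.5833)² = 24.8333.
  S^{-1} = (1/det) · [[d, -b], [-b, a]] = [[0.1174, 0.1443],
 [0.1443, 0.5201]].

Step 4 — quadratic form (x̄ - mu_0)^T · S^{-1} · (x̄ - mu_0):
  S^{-1} · (x̄ - mu_0) = (0.1242, 0.2383),
  (x̄ - mu_0)^T · [...] = (0.75)·(0.1242) + (0.25)·(0.2383) = 0.1527.

Step 5 — scale by n: T² = 4 · 0.1527 = 0.6107.

T² ≈ 0.6107


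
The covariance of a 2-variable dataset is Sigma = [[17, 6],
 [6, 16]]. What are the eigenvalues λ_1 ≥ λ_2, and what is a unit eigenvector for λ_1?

Step 1 — characteristic polynomial of 2×2 Sigma:
  det(Sigma - λI) = λ² - trace · λ + det = 0.
  trace = 17 + 16 = 33, det = 17·16 - (6)² = 236.
Step 2 — discriminant:
  Δ = trace² - 4·det = 1089 - 944 = 145.
Step 3 — eigenvalues:
  λ = (trace ± √Δ)/2 = (33 ± 12.0416)/2,
  λ_1 = 22.5208,  λ_2 = 10.4792.

Step 4 — unit eigenvector for λ_1: solve (Sigma - λ_1 I)v = 0. First row:
  (17 - 22.5208)·v_x + (6)·v_y = 0, i.e. (-5.5208)·v_x + (6)·v_y = 0,
  so v ∝ (b, λ_1 - a) = (6, 5.5208) = u.
  ||u|| = √((6)² + (5.5208)²) = √(66.4792) ≈ 8.1535,
  v_1 = u/||u|| ≈ (0.7359, 0.6771) (||v_1|| = 1).

λ_1 = 22.5208,  λ_2 = 10.4792;  v_1 ≈ (0.7359, 0.6771)


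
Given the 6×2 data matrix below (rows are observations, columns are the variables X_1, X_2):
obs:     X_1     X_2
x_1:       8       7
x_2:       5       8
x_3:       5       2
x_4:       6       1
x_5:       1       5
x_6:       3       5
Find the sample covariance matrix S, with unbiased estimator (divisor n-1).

Step 1 — column means:
  mean(X_1) = (8 + 5 + 5 + 6 + 1 + 3) / 6 = 28/6 = 4.6667
  mean(X_2) = (7 + 8 + 2 + 1 + 5 + 5) / 6 = 28/6 = 4.6667

Step 2 — sample covariance S[i,j] = (1/(n-1)) · Σ_k (x_{k,i} - mean_i) · (x_{k,j} - mean_j), with n-1 = 5.
  S[X_1,X_1] = ((3.3333)·(3.3333) + (0.3333)·(0.3333) + (0.3333)·(0.3333) + (1.3333)·(1.3333) + (-3.6667)·(-3.6667) + (-1.6667)·(-1.6667)) / 5 = 29.3333/5 = 5.8667
  S[X_1,X_2] = ((3.3333)·(2.3333) + (0.3333)·(3.3333) + (0.3333)·(-2.6667) + (1.3333)·(-3.6667) + (-3.6667)·(0.3333) + (-1.6667)·(0.3333)) / 5 = 1.3333/5 = 0.2667
  S[X_2,X_2] = ((2.3333)·(2.3333) + (3.3333)·(3.3333) + (-2.6667)·(-2.6667) + (-3.6667)·(-3.6667) + (0.3333)·(0.3333) + (0.3333)·(0.3333)) / 5 = 37.3333/5 = 7.4667

S is symmetric (S[j,i] = S[i,j]). Assembling:

S = [[5.8667, 0.2667],
 [0.2667, 7.4667]]


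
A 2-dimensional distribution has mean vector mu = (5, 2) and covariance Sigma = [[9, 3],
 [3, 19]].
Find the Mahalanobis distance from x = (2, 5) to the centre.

Step 1 — centre the observation: (x - mu) = (-3, 3).

Step 2 — invert Sigma. det(Sigma) = 9·19 - (3)² = 162.
  Sigma^{-1} = (1/det) · [[d, -b], [-b, a]] = [[0.1173, -0.0185],
 [-0.0185, 0.0556]].

Step 3 — form the quadratic (x - mu)^T · Sigma^{-1} · (x - mu):
  Sigma^{-1} · (x - mu) = (-0.4074, 0.2222).
  (x - mu)^T · [Sigma^{-1} · (x - mu)] = (-3)·(-0.4074) + (3)·(0.2222) = 1.8889.

Step 4 — take square root: d = √(1.8889) ≈ 1.3744.

d(x, mu) = √(1.8889) ≈ 1.3744
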